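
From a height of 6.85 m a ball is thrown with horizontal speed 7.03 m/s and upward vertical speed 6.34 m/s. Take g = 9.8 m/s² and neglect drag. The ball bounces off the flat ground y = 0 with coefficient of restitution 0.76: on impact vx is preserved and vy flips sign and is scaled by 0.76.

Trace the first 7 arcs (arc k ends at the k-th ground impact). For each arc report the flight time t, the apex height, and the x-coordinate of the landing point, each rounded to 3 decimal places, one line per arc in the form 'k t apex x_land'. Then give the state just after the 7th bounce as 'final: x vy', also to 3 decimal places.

1 1.995 8.901 14.023
2 2.049 5.141 28.425
3 1.557 2.969 39.370
4 1.183 1.715 47.688
5 0.899 0.991 54.010
6 0.683 0.572 58.815
7 0.519 0.331 62.467
final: 62.467 1.934

Arc 1: start y=6.850, vy=6.340 → t=1.995, apex=8.901, x_land=14.023, impact vy=-13.208
  bounce: vy ← 0.76·13.208 = 10.038
Arc 2: start y=0.000, vy=10.038 → t=2.049, apex=5.141, x_land=28.425, impact vy=-10.038
  bounce: vy ← 0.76·10.038 = 7.629
Arc 3: start y=0.000, vy=7.629 → t=1.557, apex=2.969, x_land=39.370, impact vy=-7.629
  bounce: vy ← 0.76·7.629 = 5.798
Arc 4: start y=0.000, vy=5.798 → t=1.183, apex=1.715, x_land=47.688, impact vy=-5.798
  bounce: vy ← 0.76·5.798 = 4.407
Arc 5: start y=0.000, vy=4.407 → t=0.899, apex=0.991, x_land=54.010, impact vy=-4.407
  bounce: vy ← 0.76·4.407 = 3.349
Arc 6: start y=0.000, vy=3.349 → t=0.683, apex=0.572, x_land=58.815, impact vy=-3.349
  bounce: vy ← 0.76·3.349 = 2.545
Arc 7: start y=0.000, vy=2.545 → t=0.519, apex=0.331, x_land=62.467, impact vy=-2.545
  bounce: vy ← 0.76·2.545 = 1.934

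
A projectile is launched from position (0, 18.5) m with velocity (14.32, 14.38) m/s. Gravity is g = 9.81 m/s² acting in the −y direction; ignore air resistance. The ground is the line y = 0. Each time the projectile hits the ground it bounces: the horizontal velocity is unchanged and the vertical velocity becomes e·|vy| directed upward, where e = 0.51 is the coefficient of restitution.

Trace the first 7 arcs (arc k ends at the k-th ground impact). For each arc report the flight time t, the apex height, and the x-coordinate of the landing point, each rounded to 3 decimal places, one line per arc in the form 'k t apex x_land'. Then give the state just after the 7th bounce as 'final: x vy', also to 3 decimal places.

1 3.899 29.039 55.834
2 2.482 7.553 91.374
3 1.266 1.965 109.500
4 0.646 0.511 118.744
5 0.329 0.133 123.458
6 0.168 0.035 125.862
7 0.086 0.009 127.089
final: 127.089 0.214

Arc 1: start y=18.500, vy=14.380 → t=3.899, apex=29.039, x_land=55.834, impact vy=-23.870
  bounce: vy ← 0.51·23.870 = 12.173
Arc 2: start y=0.000, vy=12.173 → t=2.482, apex=7.553, x_land=91.374, impact vy=-12.173
  bounce: vy ← 0.51·12.173 = 6.208
Arc 3: start y=0.000, vy=6.208 → t=1.266, apex=1.965, x_land=109.500, impact vy=-6.208
  bounce: vy ← 0.51·6.208 = 3.166
Arc 4: start y=0.000, vy=3.166 → t=0.646, apex=0.511, x_land=118.744, impact vy=-3.166
  bounce: vy ← 0.51·3.166 = 1.615
Arc 5: start y=0.000, vy=1.615 → t=0.329, apex=0.133, x_land=123.458, impact vy=-1.615
  bounce: vy ← 0.51·1.615 = 0.824
Arc 6: start y=0.000, vy=0.824 → t=0.168, apex=0.035, x_land=125.862, impact vy=-0.824
  bounce: vy ← 0.51·0.824 = 0.420
Arc 7: start y=0.000, vy=0.420 → t=0.086, apex=0.009, x_land=127.089, impact vy=-0.420
  bounce: vy ← 0.51·0.420 = 0.214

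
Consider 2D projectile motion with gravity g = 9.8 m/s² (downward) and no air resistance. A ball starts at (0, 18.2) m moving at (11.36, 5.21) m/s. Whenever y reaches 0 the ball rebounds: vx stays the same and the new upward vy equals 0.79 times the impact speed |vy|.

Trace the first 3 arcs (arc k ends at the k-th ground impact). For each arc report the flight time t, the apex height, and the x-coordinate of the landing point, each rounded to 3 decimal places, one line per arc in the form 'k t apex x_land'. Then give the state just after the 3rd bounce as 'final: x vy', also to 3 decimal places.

1 2.531 19.585 28.751
2 3.159 12.223 64.634
3 2.495 7.628 92.983
final: 92.983 9.660

Arc 1: start y=18.200, vy=5.210 → t=2.531, apex=19.585, x_land=28.751, impact vy=-19.592
  bounce: vy ← 0.79·19.592 = 15.478
Arc 2: start y=0.000, vy=15.478 → t=3.159, apex=12.223, x_land=64.634, impact vy=-15.478
  bounce: vy ← 0.79·15.478 = 12.228
Arc 3: start y=0.000, vy=12.228 → t=2.495, apex=7.628, x_land=92.983, impact vy=-12.228
  bounce: vy ← 0.79·12.228 = 9.660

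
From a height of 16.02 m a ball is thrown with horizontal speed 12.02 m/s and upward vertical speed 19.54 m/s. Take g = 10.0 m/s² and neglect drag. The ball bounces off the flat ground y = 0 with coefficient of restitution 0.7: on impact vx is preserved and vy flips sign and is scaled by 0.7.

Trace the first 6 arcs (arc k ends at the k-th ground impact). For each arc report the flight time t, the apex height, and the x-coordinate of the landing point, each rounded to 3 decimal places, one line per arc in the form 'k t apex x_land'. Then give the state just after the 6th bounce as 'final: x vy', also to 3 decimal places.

1 4.604 35.111 55.339
2 3.710 17.204 99.932
3 2.597 8.430 131.147
4 1.818 4.131 152.998
5 1.272 2.024 168.293
6 0.891 0.992 179.000
final: 179.000 3.118

Arc 1: start y=16.020, vy=19.540 → t=4.604, apex=35.111, x_land=55.339, impact vy=-26.499
  bounce: vy ← 0.7·26.499 = 18.549
Arc 2: start y=0.000, vy=18.549 → t=3.710, apex=17.204, x_land=99.932, impact vy=-18.549
  bounce: vy ← 0.7·18.549 = 12.985
Arc 3: start y=0.000, vy=12.985 → t=2.597, apex=8.430, x_land=131.147, impact vy=-12.985
  bounce: vy ← 0.7·12.985 = 9.089
Arc 4: start y=0.000, vy=9.089 → t=1.818, apex=4.131, x_land=152.998, impact vy=-9.089
  bounce: vy ← 0.7·9.089 = 6.362
Arc 5: start y=0.000, vy=6.362 → t=1.272, apex=2.024, x_land=168.293, impact vy=-6.362
  bounce: vy ← 0.7·6.362 = 4.454
Arc 6: start y=0.000, vy=4.454 → t=0.891, apex=0.992, x_land=179.000, impact vy=-4.454
  bounce: vy ← 0.7·4.454 = 3.118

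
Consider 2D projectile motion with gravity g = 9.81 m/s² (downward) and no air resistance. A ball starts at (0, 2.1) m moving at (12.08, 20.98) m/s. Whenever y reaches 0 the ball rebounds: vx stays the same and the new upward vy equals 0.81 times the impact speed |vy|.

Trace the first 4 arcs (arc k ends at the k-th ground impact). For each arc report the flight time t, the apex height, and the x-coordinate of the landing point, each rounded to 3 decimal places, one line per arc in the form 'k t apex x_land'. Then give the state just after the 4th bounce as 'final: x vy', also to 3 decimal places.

Arc 1: start y=2.100, vy=20.980 → t=4.375, apex=24.534, x_land=52.852, impact vy=-21.940
  bounce: vy ← 0.81·21.940 = 17.771
Arc 2: start y=0.000, vy=17.771 → t=3.623, apex=16.097, x_land=96.619, impact vy=-17.771
  bounce: vy ← 0.81·17.771 = 14.395
Arc 3: start y=0.000, vy=14.395 → t=2.935, apex=10.561, x_land=132.070, impact vy=-14.395
  bounce: vy ← 0.81·14.395 = 11.660
Arc 4: start y=0.000, vy=11.660 → t=2.377, apex=6.929, x_land=160.786, impact vy=-11.660
  bounce: vy ← 0.81·11.660 = 9.444

1 4.375 24.534 52.852
2 3.623 16.097 96.619
3 2.935 10.561 132.070
4 2.377 6.929 160.786
final: 160.786 9.444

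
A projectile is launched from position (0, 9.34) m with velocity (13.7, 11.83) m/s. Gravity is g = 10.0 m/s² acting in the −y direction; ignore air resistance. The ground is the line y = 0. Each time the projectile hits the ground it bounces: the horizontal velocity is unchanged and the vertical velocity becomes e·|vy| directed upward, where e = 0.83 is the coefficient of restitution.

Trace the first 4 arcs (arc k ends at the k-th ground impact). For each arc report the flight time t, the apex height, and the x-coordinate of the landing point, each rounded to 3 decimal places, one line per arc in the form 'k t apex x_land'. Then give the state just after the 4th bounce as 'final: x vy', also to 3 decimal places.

Arc 1: start y=9.340, vy=11.830 → t=2.991, apex=16.337, x_land=40.971, impact vy=-18.076
  bounce: vy ← 0.83·18.076 = 15.003
Arc 2: start y=0.000, vy=15.003 → t=3.001, apex=11.255, x_land=82.080, impact vy=-15.003
  bounce: vy ← 0.83·15.003 = 12.453
Arc 3: start y=0.000, vy=12.453 → t=2.491, apex=7.753, x_land=116.201, impact vy=-12.453
  bounce: vy ← 0.83·12.453 = 10.336
Arc 4: start y=0.000, vy=10.336 → t=2.067, apex=5.341, x_land=144.521, impact vy=-10.336
  bounce: vy ← 0.83·10.336 = 8.579

1 2.991 16.337 40.971
2 3.001 11.255 82.080
3 2.491 7.753 116.201
4 2.067 5.341 144.521
final: 144.521 8.579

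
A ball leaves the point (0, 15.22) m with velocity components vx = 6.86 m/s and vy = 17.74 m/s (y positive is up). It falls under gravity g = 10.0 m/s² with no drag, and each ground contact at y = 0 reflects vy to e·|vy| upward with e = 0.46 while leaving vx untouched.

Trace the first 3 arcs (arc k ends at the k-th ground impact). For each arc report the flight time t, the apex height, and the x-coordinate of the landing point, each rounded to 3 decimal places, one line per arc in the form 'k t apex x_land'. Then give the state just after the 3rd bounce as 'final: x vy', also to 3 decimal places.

Arc 1: start y=15.220, vy=17.740 → t=4.262, apex=30.955, x_land=29.239, impact vy=-24.882
  bounce: vy ← 0.46·24.882 = 11.446
Arc 2: start y=0.000, vy=11.446 → t=2.289, apex=6.550, x_land=44.942, impact vy=-11.446
  bounce: vy ← 0.46·11.446 = 5.265
Arc 3: start y=0.000, vy=5.265 → t=1.053, apex=1.386, x_land=52.166, impact vy=-5.265
  bounce: vy ← 0.46·5.265 = 2.422

1 4.262 30.955 29.239
2 2.289 6.550 44.942
3 1.053 1.386 52.166
final: 52.166 2.422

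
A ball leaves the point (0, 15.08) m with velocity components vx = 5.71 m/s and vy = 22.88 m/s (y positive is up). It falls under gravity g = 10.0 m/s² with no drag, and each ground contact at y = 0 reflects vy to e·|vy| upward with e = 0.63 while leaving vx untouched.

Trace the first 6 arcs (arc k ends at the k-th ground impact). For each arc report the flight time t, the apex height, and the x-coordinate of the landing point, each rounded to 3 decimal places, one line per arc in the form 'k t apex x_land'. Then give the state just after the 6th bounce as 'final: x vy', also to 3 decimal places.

Arc 1: start y=15.080, vy=22.880 → t=5.160, apex=41.255, x_land=29.466, impact vy=-28.724
  bounce: vy ← 0.63·28.724 = 18.096
Arc 2: start y=0.000, vy=18.096 → t=3.619, apex=16.374, x_land=50.132, impact vy=-18.096
  bounce: vy ← 0.63·18.096 = 11.401
Arc 3: start y=0.000, vy=11.401 → t=2.280, apex=6.499, x_land=63.152, impact vy=-11.401
  bounce: vy ← 0.63·11.401 = 7.182
Arc 4: start y=0.000, vy=7.182 → t=1.436, apex=2.579, x_land=71.354, impact vy=-7.182
  bounce: vy ← 0.63·7.182 = 4.525
Arc 5: start y=0.000, vy=4.525 → t=0.905, apex=1.024, x_land=76.522, impact vy=-4.525
  bounce: vy ← 0.63·4.525 = 2.851
Arc 6: start y=0.000, vy=2.851 → t=0.570, apex=0.406, x_land=79.777, impact vy=-2.851
  bounce: vy ← 0.63·2.851 = 1.796

1 5.160 41.255 29.466
2 3.619 16.374 50.132
3 2.280 6.499 63.152
4 1.436 2.579 71.354
5 0.905 1.024 76.522
6 0.570 0.406 79.777
final: 79.777 1.796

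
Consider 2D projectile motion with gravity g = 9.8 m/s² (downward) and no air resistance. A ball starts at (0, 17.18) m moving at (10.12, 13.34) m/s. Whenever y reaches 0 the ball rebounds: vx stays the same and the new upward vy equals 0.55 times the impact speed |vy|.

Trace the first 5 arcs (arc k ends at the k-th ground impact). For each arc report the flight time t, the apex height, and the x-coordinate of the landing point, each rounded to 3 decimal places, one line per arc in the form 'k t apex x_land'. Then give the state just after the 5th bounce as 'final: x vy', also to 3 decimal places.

1 3.676 26.259 37.203
2 2.546 7.943 62.973
3 1.401 2.403 77.147
4 0.770 0.727 84.942
5 0.424 0.220 89.230
final: 89.230 1.142

Arc 1: start y=17.180, vy=13.340 → t=3.676, apex=26.259, x_land=37.203, impact vy=-22.687
  bounce: vy ← 0.55·22.687 = 12.478
Arc 2: start y=0.000, vy=12.478 → t=2.546, apex=7.943, x_land=62.973, impact vy=-12.478
  bounce: vy ← 0.55·12.478 = 6.863
Arc 3: start y=0.000, vy=6.863 → t=1.401, apex=2.403, x_land=77.147, impact vy=-6.863
  bounce: vy ← 0.55·6.863 = 3.774
Arc 4: start y=0.000, vy=3.774 → t=0.770, apex=0.727, x_land=84.942, impact vy=-3.774
  bounce: vy ← 0.55·3.774 = 2.076
Arc 5: start y=0.000, vy=2.076 → t=0.424, apex=0.220, x_land=89.230, impact vy=-2.076
  bounce: vy ← 0.55·2.076 = 1.142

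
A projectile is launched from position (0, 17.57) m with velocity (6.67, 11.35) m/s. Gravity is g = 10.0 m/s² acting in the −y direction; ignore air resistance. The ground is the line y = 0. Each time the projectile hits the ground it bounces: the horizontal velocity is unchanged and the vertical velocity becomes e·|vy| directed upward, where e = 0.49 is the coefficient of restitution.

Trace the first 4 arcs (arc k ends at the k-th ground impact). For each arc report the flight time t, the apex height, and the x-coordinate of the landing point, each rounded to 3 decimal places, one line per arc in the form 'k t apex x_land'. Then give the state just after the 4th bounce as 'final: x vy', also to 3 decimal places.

1 3.326 24.011 22.187
2 2.148 5.765 36.511
3 1.052 1.384 43.530
4 0.516 0.332 46.970
final: 46.970 1.263

Arc 1: start y=17.570, vy=11.350 → t=3.326, apex=24.011, x_land=22.187, impact vy=-21.914
  bounce: vy ← 0.49·21.914 = 10.738
Arc 2: start y=0.000, vy=10.738 → t=2.148, apex=5.765, x_land=36.511, impact vy=-10.738
  bounce: vy ← 0.49·10.738 = 5.262
Arc 3: start y=0.000, vy=5.262 → t=1.052, apex=1.384, x_land=43.530, impact vy=-5.262
  bounce: vy ← 0.49·5.262 = 2.578
Arc 4: start y=0.000, vy=2.578 → t=0.516, apex=0.332, x_land=46.970, impact vy=-2.578
  bounce: vy ← 0.49·2.578 = 1.263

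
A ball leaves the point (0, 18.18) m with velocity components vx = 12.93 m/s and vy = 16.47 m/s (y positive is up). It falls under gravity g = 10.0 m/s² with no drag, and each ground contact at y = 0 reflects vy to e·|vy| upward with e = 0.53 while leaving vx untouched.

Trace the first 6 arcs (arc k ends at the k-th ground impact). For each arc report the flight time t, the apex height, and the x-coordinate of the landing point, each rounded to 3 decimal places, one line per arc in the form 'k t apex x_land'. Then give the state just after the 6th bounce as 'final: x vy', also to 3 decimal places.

Arc 1: start y=18.180, vy=16.470 → t=4.167, apex=31.743, x_land=53.875, impact vy=-25.196
  bounce: vy ← 0.53·25.196 = 13.354
Arc 2: start y=0.000, vy=13.354 → t=2.671, apex=8.917, x_land=88.408, impact vy=-13.354
  bounce: vy ← 0.53·13.354 = 7.078
Arc 3: start y=0.000, vy=7.078 → t=1.416, apex=2.505, x_land=106.711, impact vy=-7.078
  bounce: vy ← 0.53·7.078 = 3.751
Arc 4: start y=0.000, vy=3.751 → t=0.750, apex=0.704, x_land=116.412, impact vy=-3.751
  bounce: vy ← 0.53·3.751 = 1.988
Arc 5: start y=0.000, vy=1.988 → t=0.398, apex=0.198, x_land=121.553, impact vy=-1.988
  bounce: vy ← 0.53·1.988 = 1.054
Arc 6: start y=0.000, vy=1.054 → t=0.211, apex=0.056, x_land=124.278, impact vy=-1.054
  bounce: vy ← 0.53·1.054 = 0.558

1 4.167 31.743 53.875
2 2.671 8.917 88.408
3 1.416 2.505 106.711
4 0.750 0.704 116.412
5 0.398 0.198 121.553
6 0.211 0.056 124.278
final: 124.278 0.558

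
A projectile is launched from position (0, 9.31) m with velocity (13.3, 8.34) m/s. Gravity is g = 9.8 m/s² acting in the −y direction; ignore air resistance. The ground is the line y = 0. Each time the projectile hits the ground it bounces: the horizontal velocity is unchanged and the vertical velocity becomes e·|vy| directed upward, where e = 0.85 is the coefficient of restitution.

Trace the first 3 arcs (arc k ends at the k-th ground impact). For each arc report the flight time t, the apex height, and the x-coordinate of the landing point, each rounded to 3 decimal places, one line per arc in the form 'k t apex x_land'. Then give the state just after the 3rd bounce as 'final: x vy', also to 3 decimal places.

Arc 1: start y=9.310, vy=8.340 → t=2.471, apex=12.859, x_land=32.864, impact vy=-15.876
  bounce: vy ← 0.85·15.876 = 13.494
Arc 2: start y=0.000, vy=13.494 → t=2.754, apex=9.290, x_land=69.491, impact vy=-13.494
  bounce: vy ← 0.85·13.494 = 11.470
Arc 3: start y=0.000, vy=11.470 → t=2.341, apex=6.712, x_land=100.624, impact vy=-11.470
  bounce: vy ← 0.85·11.470 = 9.750

1 2.471 12.859 32.864
2 2.754 9.290 69.491
3 2.341 6.712 100.624
final: 100.624 9.750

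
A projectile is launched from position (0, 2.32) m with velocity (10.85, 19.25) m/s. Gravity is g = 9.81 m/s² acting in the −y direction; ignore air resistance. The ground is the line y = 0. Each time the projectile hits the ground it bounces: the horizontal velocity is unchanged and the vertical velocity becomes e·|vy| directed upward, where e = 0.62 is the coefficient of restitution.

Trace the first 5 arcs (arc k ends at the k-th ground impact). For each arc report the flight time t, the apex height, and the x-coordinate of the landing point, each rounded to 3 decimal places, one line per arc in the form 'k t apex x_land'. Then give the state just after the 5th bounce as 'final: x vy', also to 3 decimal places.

Arc 1: start y=2.320, vy=19.250 → t=4.042, apex=21.207, x_land=43.851, impact vy=-20.398
  bounce: vy ← 0.62·20.398 = 12.647
Arc 2: start y=0.000, vy=12.647 → t=2.578, apex=8.152, x_land=71.826, impact vy=-12.647
  bounce: vy ← 0.62·12.647 = 7.841
Arc 3: start y=0.000, vy=7.841 → t=1.599, apex=3.134, x_land=89.171, impact vy=-7.841
  bounce: vy ← 0.62·7.841 = 4.861
Arc 4: start y=0.000, vy=4.861 → t=0.991, apex=1.205, x_land=99.925, impact vy=-4.861
  bounce: vy ← 0.62·4.861 = 3.014
Arc 5: start y=0.000, vy=3.014 → t=0.614, apex=0.463, x_land=106.592, impact vy=-3.014
  bounce: vy ← 0.62·3.014 = 1.869

1 4.042 21.207 43.851
2 2.578 8.152 71.826
3 1.599 3.134 89.171
4 0.991 1.205 99.925
5 0.614 0.463 106.592
final: 106.592 1.869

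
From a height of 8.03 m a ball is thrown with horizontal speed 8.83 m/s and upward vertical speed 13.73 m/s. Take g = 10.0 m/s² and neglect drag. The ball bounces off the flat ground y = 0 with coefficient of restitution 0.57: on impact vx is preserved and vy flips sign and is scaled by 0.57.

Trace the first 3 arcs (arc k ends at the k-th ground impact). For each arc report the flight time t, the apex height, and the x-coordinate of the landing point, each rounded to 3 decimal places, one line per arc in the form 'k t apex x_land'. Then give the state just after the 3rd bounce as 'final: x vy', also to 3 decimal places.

1 3.241 17.456 28.622
2 2.130 5.671 47.430
3 1.214 1.843 58.151
final: 58.151 3.460

Arc 1: start y=8.030, vy=13.730 → t=3.241, apex=17.456, x_land=28.622, impact vy=-18.685
  bounce: vy ← 0.57·18.685 = 10.650
Arc 2: start y=0.000, vy=10.650 → t=2.130, apex=5.671, x_land=47.430, impact vy=-10.650
  bounce: vy ← 0.57·10.650 = 6.071
Arc 3: start y=0.000, vy=6.071 → t=1.214, apex=1.843, x_land=58.151, impact vy=-6.071
  bounce: vy ← 0.57·6.071 = 3.460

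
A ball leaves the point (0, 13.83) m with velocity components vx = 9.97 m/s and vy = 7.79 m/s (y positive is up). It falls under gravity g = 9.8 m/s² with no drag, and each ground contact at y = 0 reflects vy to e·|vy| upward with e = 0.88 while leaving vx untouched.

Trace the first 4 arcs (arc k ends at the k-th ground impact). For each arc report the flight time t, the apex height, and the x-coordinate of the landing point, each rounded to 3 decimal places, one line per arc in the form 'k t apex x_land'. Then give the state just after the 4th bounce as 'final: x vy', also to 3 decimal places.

Arc 1: start y=13.830, vy=7.790 → t=2.653, apex=16.926, x_land=26.455, impact vy=-18.214
  bounce: vy ← 0.88·18.214 = 16.028
Arc 2: start y=0.000, vy=16.028 → t=3.271, apex=13.108, x_land=59.068, impact vy=-16.028
  bounce: vy ← 0.88·16.028 = 14.105
Arc 3: start y=0.000, vy=14.105 → t=2.879, apex=10.151, x_land=87.767, impact vy=-14.105
  bounce: vy ← 0.88·14.105 = 12.412
Arc 4: start y=0.000, vy=12.412 → t=2.533, apex=7.861, x_land=113.023, impact vy=-12.412
  bounce: vy ← 0.88·12.412 = 10.923

1 2.653 16.926 26.455
2 3.271 13.108 59.068
3 2.879 10.151 87.767
4 2.533 7.861 113.023
final: 113.023 10.923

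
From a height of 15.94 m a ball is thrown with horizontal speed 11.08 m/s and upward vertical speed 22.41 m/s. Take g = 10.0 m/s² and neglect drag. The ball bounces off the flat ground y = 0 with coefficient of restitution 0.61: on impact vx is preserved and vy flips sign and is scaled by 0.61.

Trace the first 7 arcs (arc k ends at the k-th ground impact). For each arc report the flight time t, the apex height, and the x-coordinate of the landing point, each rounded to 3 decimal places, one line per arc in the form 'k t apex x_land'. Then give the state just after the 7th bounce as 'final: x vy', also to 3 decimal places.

Arc 1: start y=15.940, vy=22.410 → t=5.106, apex=41.050, x_land=56.578, impact vy=-28.653
  bounce: vy ← 0.61·28.653 = 17.478
Arc 2: start y=0.000, vy=17.478 → t=3.496, apex=15.275, x_land=95.310, impact vy=-17.478
  bounce: vy ← 0.61·17.478 = 10.662
Arc 3: start y=0.000, vy=10.662 → t=2.132, apex=5.684, x_land=118.937, impact vy=-10.662
  bounce: vy ← 0.61·10.662 = 6.504
Arc 4: start y=0.000, vy=6.504 → t=1.301, apex=2.115, x_land=133.349, impact vy=-6.504
  bounce: vy ← 0.61·6.504 = 3.967
Arc 5: start y=0.000, vy=3.967 → t=0.793, apex=0.787, x_land=142.141, impact vy=-3.967
  bounce: vy ← 0.61·3.967 = 2.420
Arc 6: start y=0.000, vy=2.420 → t=0.484, apex=0.293, x_land=147.504, impact vy=-2.420
  bounce: vy ← 0.61·2.420 = 1.476
Arc 7: start y=0.000, vy=1.476 → t=0.295, apex=0.109, x_land=150.775, impact vy=-1.476
  bounce: vy ← 0.61·1.476 = 0.900

1 5.106 41.050 56.578
2 3.496 15.275 95.310
3 2.132 5.684 118.937
4 1.301 2.115 133.349
5 0.793 0.787 142.141
6 0.484 0.293 147.504
7 0.295 0.109 150.775
final: 150.775 0.900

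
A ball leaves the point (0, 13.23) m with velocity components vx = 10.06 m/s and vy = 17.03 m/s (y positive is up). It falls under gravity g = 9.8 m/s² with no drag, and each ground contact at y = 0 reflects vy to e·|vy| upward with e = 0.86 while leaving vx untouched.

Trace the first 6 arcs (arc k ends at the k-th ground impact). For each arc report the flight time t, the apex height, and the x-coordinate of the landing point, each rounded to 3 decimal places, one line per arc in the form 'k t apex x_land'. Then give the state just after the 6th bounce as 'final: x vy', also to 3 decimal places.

Arc 1: start y=13.230, vy=17.030 → t=4.129, apex=28.027, x_land=41.541, impact vy=-23.438
  bounce: vy ← 0.86·23.438 = 20.156
Arc 2: start y=0.000, vy=20.156 → t=4.114, apex=20.729, x_land=82.924, impact vy=-20.156
  bounce: vy ← 0.86·20.156 = 17.335
Arc 3: start y=0.000, vy=17.335 → t=3.538, apex=15.331, x_land=118.513, impact vy=-17.335
  bounce: vy ← 0.86·17.335 = 14.908
Arc 4: start y=0.000, vy=14.908 → t=3.042, apex=11.339, x_land=149.119, impact vy=-14.908
  bounce: vy ← 0.86·14.908 = 12.821
Arc 5: start y=0.000, vy=12.821 → t=2.616, apex=8.386, x_land=175.441, impact vy=-12.821
  bounce: vy ← 0.86·12.821 = 11.026
Arc 6: start y=0.000, vy=11.026 → t=2.250, apex=6.202, x_land=198.077, impact vy=-11.026
  bounce: vy ← 0.86·11.026 = 9.482

1 4.129 28.027 41.541
2 4.114 20.729 82.924
3 3.538 15.331 118.513
4 3.042 11.339 149.119
5 2.616 8.386 175.441
6 2.250 6.202 198.077
final: 198.077 9.482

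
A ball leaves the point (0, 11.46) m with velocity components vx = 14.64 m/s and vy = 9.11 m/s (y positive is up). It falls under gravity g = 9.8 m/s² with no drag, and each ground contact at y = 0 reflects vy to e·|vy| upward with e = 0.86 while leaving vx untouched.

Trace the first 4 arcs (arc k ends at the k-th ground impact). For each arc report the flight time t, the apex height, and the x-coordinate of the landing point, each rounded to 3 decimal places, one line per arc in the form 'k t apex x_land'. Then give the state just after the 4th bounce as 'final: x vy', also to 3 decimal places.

1 2.719 15.694 39.810
2 3.078 11.607 84.875
3 2.647 8.585 123.631
4 2.277 6.349 156.962
final: 156.962 9.594

Arc 1: start y=11.460, vy=9.110 → t=2.719, apex=15.694, x_land=39.810, impact vy=-17.539
  bounce: vy ← 0.86·17.539 = 15.083
Arc 2: start y=0.000, vy=15.083 → t=3.078, apex=11.607, x_land=84.875, impact vy=-15.083
  bounce: vy ← 0.86·15.083 = 12.972
Arc 3: start y=0.000, vy=12.972 → t=2.647, apex=8.585, x_land=123.631, impact vy=-12.972
  bounce: vy ← 0.86·12.972 = 11.156
Arc 4: start y=0.000, vy=11.156 → t=2.277, apex=6.349, x_land=156.962, impact vy=-11.156
  bounce: vy ← 0.86·11.156 = 9.594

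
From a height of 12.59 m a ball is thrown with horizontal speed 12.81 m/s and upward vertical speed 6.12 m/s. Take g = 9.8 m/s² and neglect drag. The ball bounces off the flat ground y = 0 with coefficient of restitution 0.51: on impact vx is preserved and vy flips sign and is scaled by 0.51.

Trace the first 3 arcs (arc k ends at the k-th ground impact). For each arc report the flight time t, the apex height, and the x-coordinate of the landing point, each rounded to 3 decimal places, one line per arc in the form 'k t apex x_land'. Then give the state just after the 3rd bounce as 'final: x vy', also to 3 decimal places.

Arc 1: start y=12.590, vy=6.120 → t=2.345, apex=14.501, x_land=30.037, impact vy=-16.859
  bounce: vy ← 0.51·16.859 = 8.598
Arc 2: start y=0.000, vy=8.598 → t=1.755, apex=3.772, x_land=52.514, impact vy=-8.598
  bounce: vy ← 0.51·8.598 = 4.385
Arc 3: start y=0.000, vy=4.385 → t=0.895, apex=0.981, x_land=63.978, impact vy=-4.385
  bounce: vy ← 0.51·4.385 = 2.236

1 2.345 14.501 30.037
2 1.755 3.772 52.514
3 0.895 0.981 63.978
final: 63.978 2.236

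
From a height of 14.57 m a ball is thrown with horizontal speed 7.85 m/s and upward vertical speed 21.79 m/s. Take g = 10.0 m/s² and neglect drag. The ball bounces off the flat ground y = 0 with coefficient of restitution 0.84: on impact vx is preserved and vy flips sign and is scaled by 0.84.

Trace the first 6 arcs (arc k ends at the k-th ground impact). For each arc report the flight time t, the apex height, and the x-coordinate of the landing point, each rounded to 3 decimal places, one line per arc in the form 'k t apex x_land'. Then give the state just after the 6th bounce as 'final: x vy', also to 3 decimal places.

Arc 1: start y=14.570, vy=21.790 → t=4.947, apex=38.310, x_land=38.834, impact vy=-27.680
  bounce: vy ← 0.84·27.680 = 23.252
Arc 2: start y=0.000, vy=23.252 → t=4.650, apex=27.032, x_land=75.339, impact vy=-23.252
  bounce: vy ← 0.84·23.252 = 19.531
Arc 3: start y=0.000, vy=19.531 → t=3.906, apex=19.074, x_land=106.003, impact vy=-19.531
  bounce: vy ← 0.84·19.531 = 16.406
Arc 4: start y=0.000, vy=16.406 → t=3.281, apex=13.458, x_land=131.761, impact vy=-16.406
  bounce: vy ← 0.84·16.406 = 13.781
Arc 5: start y=0.000, vy=13.781 → t=2.756, apex=9.496, x_land=153.398, impact vy=-13.781
  bounce: vy ← 0.84·13.781 = 11.576
Arc 6: start y=0.000, vy=11.576 → t=2.315, apex=6.701, x_land=171.572, impact vy=-11.576
  bounce: vy ← 0.84·11.576 = 9.724

1 4.947 38.310 38.834
2 4.650 27.032 75.339
3 3.906 19.074 106.003
4 3.281 13.458 131.761
5 2.756 9.496 153.398
6 2.315 6.701 171.572
final: 171.572 9.724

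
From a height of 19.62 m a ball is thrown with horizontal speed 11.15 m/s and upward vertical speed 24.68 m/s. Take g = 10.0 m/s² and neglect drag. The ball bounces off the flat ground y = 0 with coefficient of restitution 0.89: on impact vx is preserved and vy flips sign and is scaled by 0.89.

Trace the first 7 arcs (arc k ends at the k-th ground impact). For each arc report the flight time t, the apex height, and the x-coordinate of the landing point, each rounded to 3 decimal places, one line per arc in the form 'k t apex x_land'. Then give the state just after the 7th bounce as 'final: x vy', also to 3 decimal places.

1 5.633 50.075 62.804
2 5.633 39.665 125.613
3 5.013 31.418 181.513
4 4.462 24.886 231.264
5 3.971 19.713 275.542
6 3.534 15.614 314.950
7 3.146 12.368 350.023
final: 350.023 13.998

Arc 1: start y=19.620, vy=24.680 → t=5.633, apex=50.075, x_land=62.804, impact vy=-31.647
  bounce: vy ← 0.89·31.647 = 28.165
Arc 2: start y=0.000, vy=28.165 → t=5.633, apex=39.665, x_land=125.613, impact vy=-28.165
  bounce: vy ← 0.89·28.165 = 25.067
Arc 3: start y=0.000, vy=25.067 → t=5.013, apex=31.418, x_land=181.513, impact vy=-25.067
  bounce: vy ← 0.89·25.067 = 22.310
Arc 4: start y=0.000, vy=22.310 → t=4.462, apex=24.886, x_land=231.264, impact vy=-22.310
  bounce: vy ← 0.89·22.310 = 19.856
Arc 5: start y=0.000, vy=19.856 → t=3.971, apex=19.713, x_land=275.542, impact vy=-19.856
  bounce: vy ← 0.89·19.856 = 17.672
Arc 6: start y=0.000, vy=17.672 → t=3.534, apex=15.614, x_land=314.950, impact vy=-17.672
  bounce: vy ← 0.89·17.672 = 15.728
Arc 7: start y=0.000, vy=15.728 → t=3.146, apex=12.368, x_land=350.023, impact vy=-15.728
  bounce: vy ← 0.89·15.728 = 13.998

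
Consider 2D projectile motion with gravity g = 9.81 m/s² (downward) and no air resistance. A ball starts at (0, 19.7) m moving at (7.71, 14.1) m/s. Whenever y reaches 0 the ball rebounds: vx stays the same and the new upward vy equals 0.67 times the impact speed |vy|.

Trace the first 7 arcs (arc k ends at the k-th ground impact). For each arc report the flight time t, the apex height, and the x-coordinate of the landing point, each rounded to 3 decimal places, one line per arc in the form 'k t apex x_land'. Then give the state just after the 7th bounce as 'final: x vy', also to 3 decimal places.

1 3.904 29.833 30.096
2 3.305 13.392 55.575
3 2.214 6.012 72.647
4 1.483 2.699 84.084
5 0.994 1.211 91.748
6 0.666 0.544 96.882
7 0.446 0.244 100.322
final: 100.322 1.466

Arc 1: start y=19.700, vy=14.100 → t=3.904, apex=29.833, x_land=30.096, impact vy=-24.193
  bounce: vy ← 0.67·24.193 = 16.210
Arc 2: start y=0.000, vy=16.210 → t=3.305, apex=13.392, x_land=55.575, impact vy=-16.210
  bounce: vy ← 0.67·16.210 = 10.860
Arc 3: start y=0.000, vy=10.860 → t=2.214, apex=6.012, x_land=72.647, impact vy=-10.860
  bounce: vy ← 0.67·10.860 = 7.277
Arc 4: start y=0.000, vy=7.277 → t=1.483, apex=2.699, x_land=84.084, impact vy=-7.277
  bounce: vy ← 0.67·7.277 = 4.875
Arc 5: start y=0.000, vy=4.875 → t=0.994, apex=1.211, x_land=91.748, impact vy=-4.875
  bounce: vy ← 0.67·4.875 = 3.266
Arc 6: start y=0.000, vy=3.266 → t=0.666, apex=0.544, x_land=96.882, impact vy=-3.266
  bounce: vy ← 0.67·3.266 = 2.189
Arc 7: start y=0.000, vy=2.189 → t=0.446, apex=0.244, x_land=100.322, impact vy=-2.189
  bounce: vy ← 0.67·2.189 = 1.466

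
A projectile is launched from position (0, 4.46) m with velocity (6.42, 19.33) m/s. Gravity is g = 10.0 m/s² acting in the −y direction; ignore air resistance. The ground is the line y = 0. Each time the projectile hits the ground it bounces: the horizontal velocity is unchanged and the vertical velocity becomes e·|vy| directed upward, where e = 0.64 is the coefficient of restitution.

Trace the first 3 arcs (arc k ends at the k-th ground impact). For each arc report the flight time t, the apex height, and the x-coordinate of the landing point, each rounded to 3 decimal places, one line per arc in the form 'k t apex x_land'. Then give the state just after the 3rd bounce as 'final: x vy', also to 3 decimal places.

Arc 1: start y=4.460, vy=19.330 → t=4.084, apex=23.142, x_land=26.222, impact vy=-21.514
  bounce: vy ← 0.64·21.514 = 13.769
Arc 2: start y=0.000, vy=13.769 → t=2.754, apex=9.479, x_land=43.901, impact vy=-13.769
  bounce: vy ← 0.64·13.769 = 8.812
Arc 3: start y=0.000, vy=8.812 → t=1.762, apex=3.883, x_land=55.216, impact vy=-8.812
  bounce: vy ← 0.64·8.812 = 5.640

1 4.084 23.142 26.222
2 2.754 9.479 43.901
3 1.762 3.883 55.216
final: 55.216 5.640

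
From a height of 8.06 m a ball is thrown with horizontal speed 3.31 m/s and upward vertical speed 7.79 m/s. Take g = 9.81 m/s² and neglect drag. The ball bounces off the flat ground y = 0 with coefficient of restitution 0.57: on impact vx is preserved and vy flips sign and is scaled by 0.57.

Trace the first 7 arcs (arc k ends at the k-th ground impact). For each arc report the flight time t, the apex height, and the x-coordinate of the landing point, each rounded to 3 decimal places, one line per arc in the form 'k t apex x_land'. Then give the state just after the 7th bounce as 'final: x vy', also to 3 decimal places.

Arc 1: start y=8.060, vy=7.790 → t=2.302, apex=11.153, x_land=7.620, impact vy=-14.793
  bounce: vy ← 0.57·14.793 = 8.432
Arc 2: start y=0.000, vy=8.432 → t=1.719, apex=3.624, x_land=13.310, impact vy=-8.432
  bounce: vy ← 0.57·8.432 = 4.806
Arc 3: start y=0.000, vy=4.806 → t=0.980, apex=1.177, x_land=16.553, impact vy=-4.806
  bounce: vy ← 0.57·4.806 = 2.739
Arc 4: start y=0.000, vy=2.739 → t=0.559, apex=0.383, x_land=18.402, impact vy=-2.739
  bounce: vy ← 0.57·2.739 = 1.562
Arc 5: start y=0.000, vy=1.562 → t=0.318, apex=0.124, x_land=19.455, impact vy=-1.562
  bounce: vy ← 0.57·1.562 = 0.890
Arc 6: start y=0.000, vy=0.890 → t=0.181, apex=0.040, x_land=20.056, impact vy=-0.890
  bounce: vy ← 0.57·0.890 = 0.507
Arc 7: start y=0.000, vy=0.507 → t=0.103, apex=0.013, x_land=20.398, impact vy=-0.507
  bounce: vy ← 0.57·0.507 = 0.289

1 2.302 11.153 7.620
2 1.719 3.624 13.310
3 0.980 1.177 16.553
4 0.559 0.383 18.402
5 0.318 0.124 19.455
6 0.181 0.040 20.056
7 0.103 0.013 20.398
final: 20.398 0.289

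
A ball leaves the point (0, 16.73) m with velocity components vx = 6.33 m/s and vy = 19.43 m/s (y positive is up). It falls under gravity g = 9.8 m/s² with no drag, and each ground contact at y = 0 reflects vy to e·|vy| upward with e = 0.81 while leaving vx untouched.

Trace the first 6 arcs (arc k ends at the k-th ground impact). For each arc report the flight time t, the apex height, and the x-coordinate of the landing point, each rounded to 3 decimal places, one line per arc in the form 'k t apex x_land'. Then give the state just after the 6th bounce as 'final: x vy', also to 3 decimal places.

Arc 1: start y=16.730, vy=19.430 → t=4.693, apex=35.991, x_land=29.706, impact vy=-26.560
  bounce: vy ← 0.81·26.560 = 21.514
Arc 2: start y=0.000, vy=21.514 → t=4.391, apex=23.614, x_land=57.498, impact vy=-21.514
  bounce: vy ← 0.81·21.514 = 17.426
Arc 3: start y=0.000, vy=17.426 → t=3.556, apex=15.493, x_land=80.009, impact vy=-17.426
  bounce: vy ← 0.81·17.426 = 14.115
Arc 4: start y=0.000, vy=14.115 → t=2.881, apex=10.165, x_land=98.244, impact vy=-14.115
  bounce: vy ← 0.81·14.115 = 11.433
Arc 5: start y=0.000, vy=11.433 → t=2.333, apex=6.669, x_land=113.014, impact vy=-11.433
  bounce: vy ← 0.81·11.433 = 9.261
Arc 6: start y=0.000, vy=9.261 → t=1.890, apex=4.376, x_land=124.977, impact vy=-9.261
  bounce: vy ← 0.81·9.261 = 7.501

1 4.693 35.991 29.706
2 4.391 23.614 57.498
3 3.556 15.493 80.009
4 2.881 10.165 98.244
5 2.333 6.669 113.014
6 1.890 4.376 124.977
final: 124.977 7.501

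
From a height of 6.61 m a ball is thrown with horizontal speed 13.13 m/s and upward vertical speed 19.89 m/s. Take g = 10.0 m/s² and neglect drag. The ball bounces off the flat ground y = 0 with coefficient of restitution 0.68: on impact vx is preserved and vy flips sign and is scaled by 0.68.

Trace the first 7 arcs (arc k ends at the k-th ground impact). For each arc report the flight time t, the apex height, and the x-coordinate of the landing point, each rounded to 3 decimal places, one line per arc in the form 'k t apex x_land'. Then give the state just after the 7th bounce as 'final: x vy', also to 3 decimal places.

1 4.286 26.391 56.281
2 3.124 12.203 97.305
3 2.125 5.643 125.202
4 1.445 2.609 144.172
5 0.982 1.206 157.071
6 0.668 0.558 165.843
7 0.454 0.258 171.807
final: 171.807 1.545

Arc 1: start y=6.610, vy=19.890 → t=4.286, apex=26.391, x_land=56.281, impact vy=-22.974
  bounce: vy ← 0.68·22.974 = 15.622
Arc 2: start y=0.000, vy=15.622 → t=3.124, apex=12.203, x_land=97.305, impact vy=-15.622
  bounce: vy ← 0.68·15.622 = 10.623
Arc 3: start y=0.000, vy=10.623 → t=2.125, apex=5.643, x_land=125.202, impact vy=-10.623
  bounce: vy ← 0.68·10.623 = 7.224
Arc 4: start y=0.000, vy=7.224 → t=1.445, apex=2.609, x_land=144.172, impact vy=-7.224
  bounce: vy ← 0.68·7.224 = 4.912
Arc 5: start y=0.000, vy=4.912 → t=0.982, apex=1.206, x_land=157.071, impact vy=-4.912
  bounce: vy ← 0.68·4.912 = 3.340
Arc 6: start y=0.000, vy=3.340 → t=0.668, apex=0.558, x_land=165.843, impact vy=-3.340
  bounce: vy ← 0.68·3.340 = 2.271
Arc 7: start y=0.000, vy=2.271 → t=0.454, apex=0.258, x_land=171.807, impact vy=-2.271
  bounce: vy ← 0.68·2.271 = 1.545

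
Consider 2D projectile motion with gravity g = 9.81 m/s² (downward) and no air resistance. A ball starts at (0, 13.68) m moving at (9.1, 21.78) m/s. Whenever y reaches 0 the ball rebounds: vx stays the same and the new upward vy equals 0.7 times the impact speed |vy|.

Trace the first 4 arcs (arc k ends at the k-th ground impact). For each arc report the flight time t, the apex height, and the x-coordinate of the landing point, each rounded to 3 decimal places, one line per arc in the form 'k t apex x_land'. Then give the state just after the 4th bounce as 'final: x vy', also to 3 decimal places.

1 4.998 37.858 45.485
2 3.889 18.550 80.879
3 2.723 9.090 105.654
4 1.906 4.454 122.997
final: 122.997 6.544

Arc 1: start y=13.680, vy=21.780 → t=4.998, apex=37.858, x_land=45.485, impact vy=-27.254
  bounce: vy ← 0.7·27.254 = 19.078
Arc 2: start y=0.000, vy=19.078 → t=3.889, apex=18.550, x_land=80.879, impact vy=-19.078
  bounce: vy ← 0.7·19.078 = 13.354
Arc 3: start y=0.000, vy=13.354 → t=2.723, apex=9.090, x_land=105.654, impact vy=-13.354
  bounce: vy ← 0.7·13.354 = 9.348
Arc 4: start y=0.000, vy=9.348 → t=1.906, apex=4.454, x_land=122.997, impact vy=-9.348
  bounce: vy ← 0.7·9.348 = 6.544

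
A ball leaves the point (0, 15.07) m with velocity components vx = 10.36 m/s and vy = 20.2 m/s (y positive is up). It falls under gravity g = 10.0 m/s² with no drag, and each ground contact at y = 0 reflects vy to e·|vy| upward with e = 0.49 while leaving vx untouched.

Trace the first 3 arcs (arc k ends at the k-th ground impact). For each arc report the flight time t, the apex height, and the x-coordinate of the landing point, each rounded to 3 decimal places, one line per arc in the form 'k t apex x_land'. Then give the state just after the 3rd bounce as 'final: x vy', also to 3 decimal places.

1 4.684 35.472 48.521
2 2.610 8.517 75.564
3 1.279 2.045 88.814
final: 88.814 3.134

Arc 1: start y=15.070, vy=20.200 → t=4.684, apex=35.472, x_land=48.521, impact vy=-26.635
  bounce: vy ← 0.49·26.635 = 13.051
Arc 2: start y=0.000, vy=13.051 → t=2.610, apex=8.517, x_land=75.564, impact vy=-13.051
  bounce: vy ← 0.49·13.051 = 6.395
Arc 3: start y=0.000, vy=6.395 → t=1.279, apex=2.045, x_land=88.814, impact vy=-6.395
  bounce: vy ← 0.49·6.395 = 3.134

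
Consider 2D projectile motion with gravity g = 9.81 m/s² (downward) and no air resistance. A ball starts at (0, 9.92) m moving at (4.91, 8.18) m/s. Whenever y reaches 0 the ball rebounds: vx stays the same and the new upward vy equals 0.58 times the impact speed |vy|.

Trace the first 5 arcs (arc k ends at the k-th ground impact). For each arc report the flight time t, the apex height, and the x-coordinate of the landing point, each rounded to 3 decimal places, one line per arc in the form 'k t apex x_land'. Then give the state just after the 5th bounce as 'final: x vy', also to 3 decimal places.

1 2.482 13.330 12.189
2 1.912 4.484 21.578
3 1.109 1.509 27.024
4 0.643 0.507 30.183
5 0.373 0.171 32.015
final: 32.015 1.061

Arc 1: start y=9.920, vy=8.180 → t=2.482, apex=13.330, x_land=12.189, impact vy=-16.172
  bounce: vy ← 0.58·16.172 = 9.380
Arc 2: start y=0.000, vy=9.380 → t=1.912, apex=4.484, x_land=21.578, impact vy=-9.380
  bounce: vy ← 0.58·9.380 = 5.440
Arc 3: start y=0.000, vy=5.440 → t=1.109, apex=1.509, x_land=27.024, impact vy=-5.440
  bounce: vy ← 0.58·5.440 = 3.155
Arc 4: start y=0.000, vy=3.155 → t=0.643, apex=0.507, x_land=30.183, impact vy=-3.155
  bounce: vy ← 0.58·3.155 = 1.830
Arc 5: start y=0.000, vy=1.830 → t=0.373, apex=0.171, x_land=32.015, impact vy=-1.830
  bounce: vy ← 0.58·1.830 = 1.061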